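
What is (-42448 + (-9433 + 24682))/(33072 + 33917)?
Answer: -27199/66989 ≈ -0.40602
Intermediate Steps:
(-42448 + (-9433 + 24682))/(33072 + 33917) = (-42448 + 15249)/66989 = -27199*1/66989 = -27199/66989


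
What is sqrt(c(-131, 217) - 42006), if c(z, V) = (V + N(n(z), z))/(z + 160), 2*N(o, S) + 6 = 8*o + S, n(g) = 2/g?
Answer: I*sqrt(2424694251806)/7598 ≈ 204.94*I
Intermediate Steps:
N(o, S) = -3 + S/2 + 4*o (N(o, S) = -3 + (8*o + S)/2 = -3 + (S + 8*o)/2 = -3 + (S/2 + 4*o) = -3 + S/2 + 4*o)
c(z, V) = (-3 + V + z/2 + 8/z)/(160 + z) (c(z, V) = (V + (-3 + z/2 + 4*(2/z)))/(z + 160) = (V + (-3 + z/2 + 8/z))/(160 + z) = (-3 + V + z/2 + 8/z)/(160 + z))
sqrt(c(-131, 217) - 42006) = sqrt((8 + 217*(-131) + (1/2)*(-131)*(-6 - 131))/((-131)*(160 - 131)) - 42006) = sqrt(-1/131*(8 - 28427 + (1/2)*(-131)*(-137))/29 - 42006) = sqrt(-1/131*1/29*(8 - 28427 + 17947/2) - 42006) = sqrt(-1/131*1/29*(-38891/2) - 42006) = sqrt(38891/7598 - 42006) = sqrt(-319122697/7598) = I*sqrt(2424694251806)/7598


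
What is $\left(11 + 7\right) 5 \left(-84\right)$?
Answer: $-7560$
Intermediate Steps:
$\left(11 + 7\right) 5 \left(-84\right) = 18 \cdot 5 \left(-84\right) = 90 \left(-84\right) = -7560$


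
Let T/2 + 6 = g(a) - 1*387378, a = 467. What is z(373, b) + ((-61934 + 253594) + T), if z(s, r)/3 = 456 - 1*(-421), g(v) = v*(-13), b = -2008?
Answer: -592619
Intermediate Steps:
g(v) = -13*v
z(s, r) = 2631 (z(s, r) = 3*(456 - 1*(-421)) = 3*(456 + 421) = 3*877 = 2631)
T = -786910 (T = -12 + 2*(-13*467 - 1*387378) = -12 + 2*(-6071 - 387378) = -12 + 2*(-393449) = -12 - 786898 = -786910)
z(373, b) + ((-61934 + 253594) + T) = 2631 + ((-61934 + 253594) - 786910) = 2631 + (191660 - 786910) = 2631 - 595250 = -592619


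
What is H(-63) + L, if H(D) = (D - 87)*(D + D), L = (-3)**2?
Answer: 18909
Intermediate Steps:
L = 9
H(D) = 2*D*(-87 + D) (H(D) = (-87 + D)*(2*D) = 2*D*(-87 + D))
H(-63) + L = 2*(-63)*(-87 - 63) + 9 = 2*(-63)*(-150) + 9 = 18900 + 9 = 18909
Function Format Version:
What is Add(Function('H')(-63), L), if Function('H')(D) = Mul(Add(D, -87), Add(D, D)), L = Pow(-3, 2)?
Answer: 18909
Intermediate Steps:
L = 9
Function('H')(D) = Mul(2, D, Add(-87, D)) (Function('H')(D) = Mul(Add(-87, D), Mul(2, D)) = Mul(2, D, Add(-87, D)))
Add(Function('H')(-63), L) = Add(Mul(2, -63, Add(-87, -63)), 9) = Add(Mul(2, -63, -150), 9) = Add(18900, 9) = 18909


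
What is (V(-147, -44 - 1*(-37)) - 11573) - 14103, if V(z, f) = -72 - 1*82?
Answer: -25830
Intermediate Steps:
V(z, f) = -154 (V(z, f) = -72 - 82 = -154)
(V(-147, -44 - 1*(-37)) - 11573) - 14103 = (-154 - 11573) - 14103 = -11727 - 14103 = -25830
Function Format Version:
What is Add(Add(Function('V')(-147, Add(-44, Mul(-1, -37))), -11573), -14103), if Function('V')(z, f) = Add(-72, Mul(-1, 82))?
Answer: -25830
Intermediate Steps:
Function('V')(z, f) = -154 (Function('V')(z, f) = Add(-72, -82) = -154)
Add(Add(Function('V')(-147, Add(-44, Mul(-1, -37))), -11573), -14103) = Add(Add(-154, -11573), -14103) = Add(-11727, -14103) = -25830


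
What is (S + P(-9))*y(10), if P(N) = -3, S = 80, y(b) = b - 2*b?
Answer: -770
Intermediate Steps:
y(b) = -b
(S + P(-9))*y(10) = (80 - 3)*(-1*10) = 77*(-10) = -770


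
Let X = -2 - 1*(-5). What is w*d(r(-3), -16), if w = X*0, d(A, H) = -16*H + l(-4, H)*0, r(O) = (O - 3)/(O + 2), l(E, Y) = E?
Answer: 0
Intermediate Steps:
X = 3 (X = -2 + 5 = 3)
r(O) = (-3 + O)/(2 + O)
d(A, H) = -16*H (d(A, H) = -16*H - 4*0 = -16*H + 0 = -16*H)
w = 0 (w = 3*0 = 0)
w*d(r(-3), -16) = 0*(-16*(-16)) = 0*256 = 0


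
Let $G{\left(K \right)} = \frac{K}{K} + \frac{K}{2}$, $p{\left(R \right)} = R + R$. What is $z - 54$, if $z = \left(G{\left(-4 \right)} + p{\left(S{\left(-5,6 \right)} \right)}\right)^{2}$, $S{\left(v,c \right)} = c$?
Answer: $67$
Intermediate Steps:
$p{\left(R \right)} = 2 R$
$G{\left(K \right)} = 1 + \frac{K}{2}$ ($G{\left(K \right)} = 1 + K \frac{1}{2} = 1 + \frac{K}{2}$)
$z = 121$ ($z = \left(\left(1 + \frac{1}{2} \left(-4\right)\right) + 2 \cdot 6\right)^{2} = \left(\left(1 - 2\right) + 12\right)^{2} = \left(-1 + 12\right)^{2} = 11^{2} = 121$)
$z - 54 = 121 - 54 = 67$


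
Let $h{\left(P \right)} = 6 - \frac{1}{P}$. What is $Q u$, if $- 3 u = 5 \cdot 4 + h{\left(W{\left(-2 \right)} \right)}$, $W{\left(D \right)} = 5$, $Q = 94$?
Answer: $- \frac{4042}{5} \approx -808.4$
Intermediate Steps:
$u = - \frac{43}{5}$ ($u = - \frac{5 \cdot 4 + \left(6 - \frac{1}{5}\right)}{3} = - \frac{20 + \left(6 - \frac{1}{5}\right)}{3} = - \frac{20 + \frac{29}{5}}{3} = \left(- \frac{1}{3}\right) \frac{129}{5} = - \frac{43}{5} \approx -8.6$)
$Q u = 94 \left(- \frac{43}{5}\right) = - \frac{4042}{5}$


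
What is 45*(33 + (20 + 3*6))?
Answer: 3195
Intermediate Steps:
45*(33 + (20 + 3*6)) = 45*(33 + (20 + 18)) = 45*(33 + 38) = 45*71 = 3195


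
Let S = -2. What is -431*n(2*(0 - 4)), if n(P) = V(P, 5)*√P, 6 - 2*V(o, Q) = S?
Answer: -3448*I*√2 ≈ -4876.2*I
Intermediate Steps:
V(o, Q) = 4 (V(o, Q) = 3 - ½*(-2) = 3 + 1 = 4)
n(P) = 4*√P
-431*n(2*(0 - 4)) = -1724*√(2*(0 - 4)) = -1724*√(2*(-4)) = -1724*√(-8) = -1724*2*I*√2 = -3448*I*√2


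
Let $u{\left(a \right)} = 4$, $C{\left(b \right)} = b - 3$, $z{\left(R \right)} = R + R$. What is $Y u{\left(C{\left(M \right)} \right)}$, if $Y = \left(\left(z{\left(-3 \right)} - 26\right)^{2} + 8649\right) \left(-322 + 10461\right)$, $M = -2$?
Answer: $392298188$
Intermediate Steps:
$z{\left(R \right)} = 2 R$
$C{\left(b \right)} = -3 + b$ ($C{\left(b \right)} = b - 3 = -3 + b$)
$Y = 98074547$ ($Y = \left(\left(2 \left(-3\right) - 26\right)^{2} + 8649\right) \left(-322 + 10461\right) = \left(\left(-6 - 26\right)^{2} + 8649\right) 10139 = \left(\left(-32\right)^{2} + 8649\right) 10139 = \left(1024 + 8649\right) 10139 = 9673 \cdot 10139 = 98074547$)
$Y u{\left(C{\left(M \right)} \right)} = 98074547 \cdot 4 = 392298188$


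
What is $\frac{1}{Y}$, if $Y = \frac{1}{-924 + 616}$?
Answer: $-308$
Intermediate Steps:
$Y = - \frac{1}{308}$ ($Y = \frac{1}{-308} = - \frac{1}{308} \approx -0.0032468$)
$\frac{1}{Y} = \frac{1}{- \frac{1}{308}} = -308$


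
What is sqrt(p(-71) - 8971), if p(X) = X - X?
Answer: I*sqrt(8971) ≈ 94.715*I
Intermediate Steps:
p(X) = 0
sqrt(p(-71) - 8971) = sqrt(0 - 8971) = sqrt(-8971) = I*sqrt(8971)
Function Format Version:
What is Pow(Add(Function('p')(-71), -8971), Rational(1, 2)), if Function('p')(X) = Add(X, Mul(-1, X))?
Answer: Mul(I, Pow(8971, Rational(1, 2))) ≈ Mul(94.715, I)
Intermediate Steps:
Function('p')(X) = 0
Pow(Add(Function('p')(-71), -8971), Rational(1, 2)) = Pow(Add(0, -8971), Rational(1, 2)) = Pow(-8971, Rational(1, 2)) = Mul(I, Pow(8971, Rational(1, 2)))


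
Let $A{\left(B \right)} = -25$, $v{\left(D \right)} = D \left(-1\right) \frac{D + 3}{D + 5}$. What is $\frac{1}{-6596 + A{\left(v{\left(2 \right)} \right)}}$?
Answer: $- \frac{1}{6621} \approx -0.00015103$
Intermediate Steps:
$v{\left(D \right)} = - \frac{D \left(3 + D\right)}{5 + D}$ ($v{\left(D \right)} = - D \frac{3 + D}{5 + D} = - \frac{D \left(3 + D\right)}{5 + D}$)
$\frac{1}{-6596 + A{\left(v{\left(2 \right)} \right)}} = \frac{1}{-6596 - 25} = \frac{1}{-6621} = - \frac{1}{6621}$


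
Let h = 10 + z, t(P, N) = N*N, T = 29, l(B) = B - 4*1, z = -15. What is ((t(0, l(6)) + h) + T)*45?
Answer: 1260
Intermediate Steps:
l(B) = -4 + B (l(B) = B - 4 = -4 + B)
t(P, N) = N²
h = -5 (h = 10 - 15 = -5)
((t(0, l(6)) + h) + T)*45 = (((-4 + 6)² - 5) + 29)*45 = ((2² - 5) + 29)*45 = ((4 - 5) + 29)*45 = (-1 + 29)*45 = 28*45 = 1260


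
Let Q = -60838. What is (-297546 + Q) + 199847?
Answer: -158537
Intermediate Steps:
(-297546 + Q) + 199847 = (-297546 - 60838) + 199847 = -358384 + 199847 = -158537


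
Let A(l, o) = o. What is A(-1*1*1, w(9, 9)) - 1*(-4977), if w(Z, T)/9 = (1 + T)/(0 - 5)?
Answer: 4959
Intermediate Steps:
w(Z, T) = -9/5 - 9*T/5 (w(Z, T) = 9*((1 + T)/(0 - 5)) = 9*((1 + T)/(-5)) = 9*((1 + T)*(-⅕)) = 9*(-⅕ - T/5) = -9/5 - 9*T/5)
A(-1*1*1, w(9, 9)) - 1*(-4977) = (-9/5 - 9/5*9) - 1*(-4977) = (-9/5 - 81/5) + 4977 = -18 + 4977 = 4959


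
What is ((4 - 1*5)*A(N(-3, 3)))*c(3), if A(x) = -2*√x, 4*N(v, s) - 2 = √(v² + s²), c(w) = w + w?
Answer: 6*√(2 + 3*√2) ≈ 14.991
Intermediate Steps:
c(w) = 2*w
N(v, s) = ½ + √(s² + v²)/4 (N(v, s) = ½ + √(v² + s²)/4 = ½ + √(s² + v²)/4)
((4 - 1*5)*A(N(-3, 3)))*c(3) = ((4 - 1*5)*(-2*√(½ + √(3² + (-3)²)/4)))*(2*3) = ((4 - 5)*(-2*√(½ + √(9 + 9)/4)))*6 = -(-2)*√(½ + √18/4)*6 = -(-2)*√(½ + (3*√2)/4)*6 = -(-2)*√(½ + 3*√2/4)*6 = (2*√(½ + 3*√2/4))*6 = 12*√(½ + 3*√2/4)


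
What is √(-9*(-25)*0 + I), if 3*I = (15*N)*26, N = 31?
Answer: √4030 ≈ 63.482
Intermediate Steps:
I = 4030 (I = ((15*31)*26)/3 = (465*26)/3 = (⅓)*12090 = 4030)
√(-9*(-25)*0 + I) = √(-9*(-25)*0 + 4030) = √(225*0 + 4030) = √(0 + 4030) = √4030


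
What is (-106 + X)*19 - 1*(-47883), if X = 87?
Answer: 47522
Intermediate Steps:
(-106 + X)*19 - 1*(-47883) = (-106 + 87)*19 - 1*(-47883) = -19*19 + 47883 = -361 + 47883 = 47522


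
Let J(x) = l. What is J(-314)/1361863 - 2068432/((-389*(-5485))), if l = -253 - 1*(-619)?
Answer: -2816140087426/2905759417895 ≈ -0.96916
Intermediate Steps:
l = 366 (l = -253 + 619 = 366)
J(x) = 366
J(-314)/1361863 - 2068432/((-389*(-5485))) = 366/1361863 - 2068432/((-389*(-5485))) = 366*(1/1361863) - 2068432/2133665 = 366/1361863 - 2068432*1/2133665 = 366/1361863 - 2068432/2133665 = -2816140087426/2905759417895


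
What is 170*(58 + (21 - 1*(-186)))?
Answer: 45050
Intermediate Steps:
170*(58 + (21 - 1*(-186))) = 170*(58 + (21 + 186)) = 170*(58 + 207) = 170*265 = 45050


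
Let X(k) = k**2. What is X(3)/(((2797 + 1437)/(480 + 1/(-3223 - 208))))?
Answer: 14821911/14526854 ≈ 1.0203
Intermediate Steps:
X(3)/(((2797 + 1437)/(480 + 1/(-3223 - 208)))) = 3**2/(((2797 + 1437)/(480 + 1/(-3223 - 208)))) = 9/((4234/(480 + 1/(-3431)))) = 9/((4234/(480 - 1/3431))) = 9/((4234/(1646879/3431))) = 9/((4234*(3431/1646879))) = 9/(14526854/1646879) = 9*(1646879/14526854) = 14821911/14526854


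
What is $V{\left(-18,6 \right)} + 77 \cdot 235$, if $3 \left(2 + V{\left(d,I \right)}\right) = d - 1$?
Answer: $\frac{54260}{3} \approx 18087.0$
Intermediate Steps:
$V{\left(d,I \right)} = - \frac{7}{3} + \frac{d}{3}$ ($V{\left(d,I \right)} = -2 + \frac{d - 1}{3} = -2 + \frac{-1 + d}{3} = -2 + \left(- \frac{1}{3} + \frac{d}{3}\right) = - \frac{7}{3} + \frac{d}{3}$)
$V{\left(-18,6 \right)} + 77 \cdot 235 = \left(- \frac{7}{3} + \frac{1}{3} \left(-18\right)\right) + 77 \cdot 235 = \left(- \frac{7}{3} - 6\right) + 18095 = - \frac{25}{3} + 18095 = \frac{54260}{3}$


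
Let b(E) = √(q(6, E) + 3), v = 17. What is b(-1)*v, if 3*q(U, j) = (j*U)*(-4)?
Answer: 17*√11 ≈ 56.383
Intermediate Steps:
q(U, j) = -4*U*j/3 (q(U, j) = ((j*U)*(-4))/3 = ((U*j)*(-4))/3 = (-4*U*j)/3 = -4*U*j/3)
b(E) = √(3 - 8*E) (b(E) = √(-4/3*6*E + 3) = √(-8*E + 3) = √(3 - 8*E))
b(-1)*v = √(3 - 8*(-1))*17 = √(3 + 8)*17 = √11*17 = 17*√11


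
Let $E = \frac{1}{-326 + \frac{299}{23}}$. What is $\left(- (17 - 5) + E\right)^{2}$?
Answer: $\frac{14115049}{97969} \approx 144.08$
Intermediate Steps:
$E = - \frac{1}{313}$ ($E = \frac{1}{-326 + 299 \cdot \frac{1}{23}} = \frac{1}{-326 + 13} = \frac{1}{-313} = - \frac{1}{313} \approx -0.0031949$)
$\left(- (17 - 5) + E\right)^{2} = \left(- (17 - 5) - \frac{1}{313}\right)^{2} = \left(\left(-1\right) 12 - \frac{1}{313}\right)^{2} = \left(-12 - \frac{1}{313}\right)^{2} = \left(- \frac{3757}{313}\right)^{2} = \frac{14115049}{97969}$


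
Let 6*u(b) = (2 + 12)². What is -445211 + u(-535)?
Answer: -1335535/3 ≈ -4.4518e+5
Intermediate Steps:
u(b) = 98/3 (u(b) = (2 + 12)²/6 = (⅙)*14² = (⅙)*196 = 98/3)
-445211 + u(-535) = -445211 + 98/3 = -1335535/3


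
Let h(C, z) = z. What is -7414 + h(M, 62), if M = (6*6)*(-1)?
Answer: -7352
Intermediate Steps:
M = -36 (M = 36*(-1) = -36)
-7414 + h(M, 62) = -7414 + 62 = -7352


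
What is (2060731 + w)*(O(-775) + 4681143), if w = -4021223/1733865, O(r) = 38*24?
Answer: 159324772672496372/16513 ≈ 9.6484e+12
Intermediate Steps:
O(r) = 912
w = -4021223/1733865 (w = -4021223*1/1733865 = -4021223/1733865 ≈ -2.3192)
(2060731 + w)*(O(-775) + 4681143) = (2060731 - 4021223/1733865)*(912 + 4681143) = (3573025334092/1733865)*4682055 = 159324772672496372/16513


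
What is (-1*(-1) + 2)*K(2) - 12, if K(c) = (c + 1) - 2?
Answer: -9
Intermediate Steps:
K(c) = -1 + c (K(c) = (1 + c) - 2 = -1 + c)
(-1*(-1) + 2)*K(2) - 12 = (-1*(-1) + 2)*(-1 + 2) - 12 = (1 + 2)*1 - 12 = 3*1 - 12 = 3 - 12 = -9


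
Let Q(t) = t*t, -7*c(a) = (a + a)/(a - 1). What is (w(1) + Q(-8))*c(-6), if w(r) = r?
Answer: -780/49 ≈ -15.918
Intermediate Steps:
c(a) = -2*a/(7*(-1 + a)) (c(a) = -(a + a)/(7*(a - 1)) = -2*a/(7*(-1 + a)))
Q(t) = t²
(w(1) + Q(-8))*c(-6) = (1 + (-8)²)*(-2*(-6)/(-7 + 7*(-6))) = (1 + 64)*(-2*(-6)/(-7 - 42)) = 65*(-2*(-6)/(-49)) = 65*(-2*(-6)*(-1/49)) = 65*(-12/49) = -780/49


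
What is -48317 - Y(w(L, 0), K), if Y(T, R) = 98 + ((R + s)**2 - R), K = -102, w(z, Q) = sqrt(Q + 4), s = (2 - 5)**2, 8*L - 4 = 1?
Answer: -57166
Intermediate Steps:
L = 5/8 (L = 1/2 + (1/8)*1 = 1/2 + 1/8 = 5/8 ≈ 0.62500)
s = 9 (s = (-3)**2 = 9)
w(z, Q) = sqrt(4 + Q)
Y(T, R) = 98 + (9 + R)**2 - R (Y(T, R) = 98 + ((R + 9)**2 - R) = 98 + ((9 + R)**2 - R) = 98 + (9 + R)**2 - R)
-48317 - Y(w(L, 0), K) = -48317 - (98 + (9 - 102)**2 - 1*(-102)) = -48317 - (98 + (-93)**2 + 102) = -48317 - (98 + 8649 + 102) = -48317 - 1*8849 = -48317 - 8849 = -57166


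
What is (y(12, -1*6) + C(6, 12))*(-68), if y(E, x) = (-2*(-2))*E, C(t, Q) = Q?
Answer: -4080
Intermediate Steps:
y(E, x) = 4*E
(y(12, -1*6) + C(6, 12))*(-68) = (4*12 + 12)*(-68) = (48 + 12)*(-68) = 60*(-68) = -4080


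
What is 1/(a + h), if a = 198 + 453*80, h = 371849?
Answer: 1/408287 ≈ 2.4493e-6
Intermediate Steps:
a = 36438 (a = 198 + 36240 = 36438)
1/(a + h) = 1/(36438 + 371849) = 1/408287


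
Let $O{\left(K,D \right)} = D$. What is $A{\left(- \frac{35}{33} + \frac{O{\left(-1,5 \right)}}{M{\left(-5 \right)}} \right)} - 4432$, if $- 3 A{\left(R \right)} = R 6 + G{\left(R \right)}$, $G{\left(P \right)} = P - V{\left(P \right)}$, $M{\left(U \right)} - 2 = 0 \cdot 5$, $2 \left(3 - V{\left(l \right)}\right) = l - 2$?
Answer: $- \frac{585323}{132} \approx -4434.3$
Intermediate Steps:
$V{\left(l \right)} = 4 - \frac{l}{2}$ ($V{\left(l \right)} = 3 - \frac{l - 2}{2} = 3 - \frac{-2 + l}{2} = 3 - \left(-1 + \frac{l}{2}\right) = 4 - \frac{l}{2}$)
$M{\left(U \right)} = 2$ ($M{\left(U \right)} = 2 + 0 \cdot 5 = 2 + 0 = 2$)
$G{\left(P \right)} = -4 + \frac{3 P}{2}$ ($G{\left(P \right)} = P - \left(4 - \frac{P}{2}\right) = P + \left(-4 + \frac{P}{2}\right) = -4 + \frac{3 P}{2}$)
$A{\left(R \right)} = \frac{4}{3} - \frac{5 R}{2}$ ($A{\left(R \right)} = - \frac{R 6 + \left(-4 + \frac{3 R}{2}\right)}{3} = - \frac{6 R + \left(-4 + \frac{3 R}{2}\right)}{3} = - \frac{-4 + \frac{15 R}{2}}{3} = \frac{4}{3} - \frac{5 R}{2}$)
$A{\left(- \frac{35}{33} + \frac{O{\left(-1,5 \right)}}{M{\left(-5 \right)}} \right)} - 4432 = \left(\frac{4}{3} - \frac{5 \left(- \frac{35}{33} + \frac{5}{2}\right)}{2}\right) - 4432 = \left(\frac{4}{3} - \frac{475}{132}\right) - 4432 = - \frac{299}{132} - 4432 = - \frac{585323}{132}$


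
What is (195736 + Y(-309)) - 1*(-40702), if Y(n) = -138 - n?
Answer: 236609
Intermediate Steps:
(195736 + Y(-309)) - 1*(-40702) = (195736 + (-138 - 1*(-309))) - 1*(-40702) = (195736 + (-138 + 309)) + 40702 = (195736 + 171) + 40702 = 195907 + 40702 = 236609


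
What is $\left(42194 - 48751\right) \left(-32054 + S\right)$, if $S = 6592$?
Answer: $166954334$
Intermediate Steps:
$\left(42194 - 48751\right) \left(-32054 + S\right) = \left(42194 - 48751\right) \left(-32054 + 6592\right) = \left(-6557\right) \left(-25462\right) = 166954334$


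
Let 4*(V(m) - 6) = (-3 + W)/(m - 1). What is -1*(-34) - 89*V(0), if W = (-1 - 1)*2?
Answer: -2623/4 ≈ -655.75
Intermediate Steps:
W = -4 (W = -2*2 = -4)
V(m) = 6 - 7/(4*(-1 + m)) (V(m) = 6 + ((-3 - 4)/(m - 1))/4 = 6 + (-7/(-1 + m))/4 = 6 - 7/(4*(-1 + m)))
-1*(-34) - 89*V(0) = -1*(-34) - 89*(-31 + 24*0)/(4*(-1 + 0)) = 34 - 89*(-31 + 0)/(4*(-1)) = 34 - 89*(-1)*(-31)/4 = 34 - 89*31/4 = 34 - 2759/4 = -2623/4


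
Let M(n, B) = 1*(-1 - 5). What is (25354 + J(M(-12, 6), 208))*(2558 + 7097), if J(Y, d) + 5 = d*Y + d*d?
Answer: 650409075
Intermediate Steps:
M(n, B) = -6 (M(n, B) = 1*(-6) = -6)
J(Y, d) = -5 + d² + Y*d (J(Y, d) = -5 + (d*Y + d*d) = -5 + (Y*d + d²) = -5 + (d² + Y*d) = -5 + d² + Y*d)
(25354 + J(M(-12, 6), 208))*(2558 + 7097) = (25354 + (-5 + 208² - 6*208))*(2558 + 7097) = (25354 + (-5 + 43264 - 1248))*9655 = (25354 + 42011)*9655 = 67365*9655 = 650409075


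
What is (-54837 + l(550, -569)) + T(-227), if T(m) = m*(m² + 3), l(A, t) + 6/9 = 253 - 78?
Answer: -35257280/3 ≈ -1.1752e+7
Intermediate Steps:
l(A, t) = 523/3 (l(A, t) = -⅔ + (253 - 78) = -⅔ + 175 = 523/3)
T(m) = m*(3 + m²)
(-54837 + l(550, -569)) + T(-227) = (-54837 + 523/3) - 227*(3 + (-227)²) = -163988/3 - 227*(3 + 51529) = -163988/3 - 227*51532 = -163988/3 - 11697764 = -35257280/3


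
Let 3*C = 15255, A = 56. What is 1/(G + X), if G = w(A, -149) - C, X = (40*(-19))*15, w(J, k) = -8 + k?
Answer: -1/16642 ≈ -6.0089e-5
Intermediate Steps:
X = -11400 (X = -760*15 = -11400)
C = 5085 (C = (⅓)*15255 = 5085)
G = -5242 (G = (-8 - 149) - 1*5085 = -157 - 5085 = -5242)
1/(G + X) = 1/(-5242 - 11400) = 1/(-16642) = -1/16642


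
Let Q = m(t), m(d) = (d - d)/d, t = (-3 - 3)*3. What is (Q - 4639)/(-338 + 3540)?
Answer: -4639/3202 ≈ -1.4488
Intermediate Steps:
t = -18 (t = -6*3 = -18)
m(d) = 0 (m(d) = 0/d = 0)
Q = 0
(Q - 4639)/(-338 + 3540) = (0 - 4639)/(-338 + 3540) = -4639/3202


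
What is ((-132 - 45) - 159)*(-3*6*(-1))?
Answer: -6048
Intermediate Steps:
((-132 - 45) - 159)*(-3*6*(-1)) = (-177 - 159)*(-18*(-1)) = -336*18 = -6048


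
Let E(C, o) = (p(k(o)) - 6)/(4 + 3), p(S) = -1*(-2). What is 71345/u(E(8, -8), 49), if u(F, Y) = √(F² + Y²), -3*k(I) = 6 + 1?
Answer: 99883*√117665/23533 ≈ 1455.9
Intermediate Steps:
k(I) = -7/3 (k(I) = -(6 + 1)/3 = -⅓*7 = -7/3)
p(S) = 2
E(C, o) = -4/7 (E(C, o) = (2 - 6)/(4 + 3) = -4/7)
71345/u(E(8, -8), 49) = 71345/(√((-4/7)² + 49²)) = 71345/(√(16/49 + 2401)) = 71345/(√(117665/49)) = 71345/((√117665/7)) = 71345*(7*√117665/117665) = 99883*√117665/23533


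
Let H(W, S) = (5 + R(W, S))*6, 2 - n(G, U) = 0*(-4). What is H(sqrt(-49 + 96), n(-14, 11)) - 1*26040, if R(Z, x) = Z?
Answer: -26010 + 6*sqrt(47) ≈ -25969.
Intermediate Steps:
n(G, U) = 2 (n(G, U) = 2 - 0*(-4) = 2 - 1*0 = 2 + 0 = 2)
H(W, S) = 30 + 6*W (H(W, S) = (5 + W)*6 = 30 + 6*W)
H(sqrt(-49 + 96), n(-14, 11)) - 1*26040 = (30 + 6*sqrt(-49 + 96)) - 1*26040 = (30 + 6*sqrt(47)) - 26040 = -26010 + 6*sqrt(47)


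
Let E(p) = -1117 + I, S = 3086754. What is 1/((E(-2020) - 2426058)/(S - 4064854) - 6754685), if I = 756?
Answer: -978100/6606754972081 ≈ -1.4805e-7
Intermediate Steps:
E(p) = -361 (E(p) = -1117 + 756 = -361)
1/((E(-2020) - 2426058)/(S - 4064854) - 6754685) = 1/((-361 - 2426058)/(3086754 - 4064854) - 6754685) = 1/(-2426419/(-978100) - 6754685) = 1/(-2426419*(-1/978100) - 6754685) = 1/(2426419/978100 - 6754685) = 1/(-6606754972081/978100) = -978100/6606754972081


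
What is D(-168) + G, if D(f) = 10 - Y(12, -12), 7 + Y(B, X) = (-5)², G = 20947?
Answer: 20939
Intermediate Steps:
Y(B, X) = 18 (Y(B, X) = -7 + (-5)² = -7 + 25 = 18)
D(f) = -8 (D(f) = 10 - 1*18 = 10 - 18 = -8)
D(-168) + G = -8 + 20947 = 20939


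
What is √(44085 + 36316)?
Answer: √80401 ≈ 283.55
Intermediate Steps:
√(44085 + 36316) = √80401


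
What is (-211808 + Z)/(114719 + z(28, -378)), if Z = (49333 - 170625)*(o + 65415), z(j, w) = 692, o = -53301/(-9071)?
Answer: -71980568364040/1046893181 ≈ -68756.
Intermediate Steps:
o = 53301/9071 (o = -53301*(-1/9071) = 53301/9071 ≈ 5.8760)
Z = -71978647053672/9071 (Z = (49333 - 170625)*(53301/9071 + 65415) = -121292*593432766/9071 = -71978647053672/9071 ≈ -7.9350e+9)
(-211808 + Z)/(114719 + z(28, -378)) = (-211808 - 71978647053672/9071)/(114719 + 692) = -71980568364040/9071/115411 = -71980568364040/9071*1/115411 = -71980568364040/1046893181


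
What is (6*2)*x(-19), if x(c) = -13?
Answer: -156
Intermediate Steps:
(6*2)*x(-19) = (6*2)*(-13) = 12*(-13) = -156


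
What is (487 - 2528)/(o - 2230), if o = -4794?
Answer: 2041/7024 ≈ 0.29058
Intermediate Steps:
(487 - 2528)/(o - 2230) = (487 - 2528)/(-4794 - 2230) = -2041/(-7024) = -2041*(-1/7024) = 2041/7024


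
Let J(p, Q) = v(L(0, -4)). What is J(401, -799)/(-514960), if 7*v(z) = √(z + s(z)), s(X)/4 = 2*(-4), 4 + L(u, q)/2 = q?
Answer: -I*√3/901180 ≈ -1.922e-6*I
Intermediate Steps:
L(u, q) = -8 + 2*q
s(X) = -32 (s(X) = 4*(2*(-4)) = 4*(-8) = -32)
v(z) = √(-32 + z)/7 (v(z) = √(z - 32)/7 = √(-32 + z)/7)
J(p, Q) = 4*I*√3/7 (J(p, Q) = √(-32 + (-8 + 2*(-4)))/7 = √(-32 + (-8 - 8))/7 = √(-32 - 16)/7 = √(-48)/7 = (4*I*√3)/7 = 4*I*√3/7)
J(401, -799)/(-514960) = (4*I*√3/7)/(-514960) = (4*I*√3/7)*(-1/514960) = -I*√3/901180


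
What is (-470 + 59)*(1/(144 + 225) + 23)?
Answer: -1162856/123 ≈ -9454.1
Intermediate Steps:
(-470 + 59)*(1/(144 + 225) + 23) = -411*(1/369 + 23) = -411*8488/369 = -1162856/123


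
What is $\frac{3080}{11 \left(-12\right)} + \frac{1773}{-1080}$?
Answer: $- \frac{999}{40} \approx -24.975$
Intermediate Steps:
$\frac{3080}{11 \left(-12\right)} + \frac{1773}{-1080} = \frac{3080}{-132} + 1773 \left(- \frac{1}{1080}\right) = 3080 \left(- \frac{1}{132}\right) - \frac{197}{120} = - \frac{70}{3} - \frac{197}{120} = - \frac{999}{40}$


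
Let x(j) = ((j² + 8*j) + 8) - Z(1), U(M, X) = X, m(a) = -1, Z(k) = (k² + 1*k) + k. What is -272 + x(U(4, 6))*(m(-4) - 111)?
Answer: -10240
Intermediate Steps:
Z(k) = k² + 2*k (Z(k) = (k² + k) + k = (k + k²) + k = k² + 2*k)
x(j) = 5 + j² + 8*j (x(j) = ((j² + 8*j) + 8) - (2 + 1) = (8 + j² + 8*j) - 3 = 5 + j² + 8*j)
-272 + x(U(4, 6))*(m(-4) - 111) = -272 + (5 + 6² + 8*6)*(-1 - 111) = -272 + (5 + 36 + 48)*(-112) = -272 + 89*(-112) = -272 - 9968 = -10240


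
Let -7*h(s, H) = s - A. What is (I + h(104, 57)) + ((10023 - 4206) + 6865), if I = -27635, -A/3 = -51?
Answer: -14946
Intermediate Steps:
A = 153 (A = -3*(-51) = 153)
h(s, H) = 153/7 - s/7 (h(s, H) = -(s - 1*153)/7 = -(s - 153)/7 = -(-153 + s)/7 = 153/7 - s/7)
(I + h(104, 57)) + ((10023 - 4206) + 6865) = (-27635 + (153/7 - ⅐*104)) + ((10023 - 4206) + 6865) = (-27635 + (153/7 - 104/7)) + (5817 + 6865) = (-27635 + 7) + 12682 = -27628 + 12682 = -14946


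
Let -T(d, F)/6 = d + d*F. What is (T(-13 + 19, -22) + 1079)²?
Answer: 3367225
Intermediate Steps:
T(d, F) = -6*d - 6*F*d (T(d, F) = -6*(d + d*F) = -6*(d + F*d) = -6*d - 6*F*d)
(T(-13 + 19, -22) + 1079)² = (-6*(-13 + 19)*(1 - 22) + 1079)² = (-6*6*(-21) + 1079)² = (756 + 1079)² = 1835² = 3367225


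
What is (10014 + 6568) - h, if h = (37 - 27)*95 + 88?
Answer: 15544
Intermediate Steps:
h = 1038 (h = 10*95 + 88 = 950 + 88 = 1038)
(10014 + 6568) - h = (10014 + 6568) - 1*1038 = 16582 - 1038 = 15544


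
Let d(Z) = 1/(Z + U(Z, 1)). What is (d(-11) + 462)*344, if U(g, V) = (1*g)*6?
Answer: 12237112/77 ≈ 1.5892e+5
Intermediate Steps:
U(g, V) = 6*g (U(g, V) = g*6 = 6*g)
d(Z) = 1/(7*Z) (d(Z) = 1/(Z + 6*Z) = 1/(7*Z))
(d(-11) + 462)*344 = ((⅐)/(-11) + 462)*344 = ((⅐)*(-1/11) + 462)*344 = (-1/77 + 462)*344 = (35573/77)*344 = 12237112/77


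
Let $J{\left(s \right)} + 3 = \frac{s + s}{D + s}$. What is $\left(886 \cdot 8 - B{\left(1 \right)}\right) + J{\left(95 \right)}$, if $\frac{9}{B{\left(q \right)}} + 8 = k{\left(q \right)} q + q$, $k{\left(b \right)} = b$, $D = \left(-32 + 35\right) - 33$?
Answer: $\frac{184325}{26} \approx 7089.4$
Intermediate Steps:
$D = -30$ ($D = 3 - 33 = -30$)
$J{\left(s \right)} = -3 + \frac{2 s}{-30 + s}$ ($J{\left(s \right)} = -3 + \frac{s + s}{-30 + s} = -3 + \frac{2 s}{-30 + s}$)
$B{\left(q \right)} = \frac{9}{-8 + q + q^{2}}$ ($B{\left(q \right)} = \frac{9}{-8 + \left(q q + q\right)} = \frac{9}{-8 + \left(q^{2} + q\right)} = \frac{9}{-8 + \left(q + q^{2}\right)} = \frac{9}{-8 + q + q^{2}}$)
$\left(886 \cdot 8 - B{\left(1 \right)}\right) + J{\left(95 \right)} = \left(886 \cdot 8 - \frac{9}{-8 + 1 + 1^{2}}\right) + \frac{90 - 95}{-30 + 95} = \left(7088 - \frac{9}{-8 + 1 + 1}\right) + \frac{90 - 95}{65} = \left(7088 - \frac{9}{-6}\right) + \frac{1}{65} \left(-5\right) = \left(7088 - 9 \left(- \frac{1}{6}\right)\right) - \frac{1}{13} = \left(7088 - - \frac{3}{2}\right) - \frac{1}{13} = \left(7088 + \frac{3}{2}\right) - \frac{1}{13} = \frac{14179}{2} - \frac{1}{13} = \frac{184325}{26}$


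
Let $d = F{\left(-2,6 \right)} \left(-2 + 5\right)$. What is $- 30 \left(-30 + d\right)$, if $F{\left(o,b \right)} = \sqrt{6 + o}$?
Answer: $720$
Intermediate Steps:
$d = 6$ ($d = \sqrt{6 - 2} \left(-2 + 5\right) = \sqrt{4} \cdot 3 = 2 \cdot 3 = 6$)
$- 30 \left(-30 + d\right) = - 30 \left(-30 + 6\right) = \left(-30\right) \left(-24\right) = 720$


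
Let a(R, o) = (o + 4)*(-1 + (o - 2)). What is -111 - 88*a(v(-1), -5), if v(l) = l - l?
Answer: -815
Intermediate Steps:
v(l) = 0
a(R, o) = (-3 + o)*(4 + o) (a(R, o) = (4 + o)*(-1 + (-2 + o)) = (4 + o)*(-3 + o) = (-3 + o)*(4 + o))
-111 - 88*a(v(-1), -5) = -111 - 88*(-12 - 5 + (-5)²) = -111 - 88*(-12 - 5 + 25) = -111 - 88*8 = -111 - 704 = -815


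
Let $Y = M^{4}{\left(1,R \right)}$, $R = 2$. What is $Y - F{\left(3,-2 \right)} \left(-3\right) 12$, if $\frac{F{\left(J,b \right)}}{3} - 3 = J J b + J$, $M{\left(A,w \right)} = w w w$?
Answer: $2800$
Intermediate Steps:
$M{\left(A,w \right)} = w^{3}$ ($M{\left(A,w \right)} = w^{2} w = w^{3}$)
$F{\left(J,b \right)} = 9 + 3 J + 3 b J^{2}$ ($F{\left(J,b \right)} = 9 + 3 \left(J J b + J\right) = 9 + 3 \left(J^{2} b + J\right) = 9 + 3 \left(b J^{2} + J\right) = 9 + 3 \left(J + b J^{2}\right) = 9 + \left(3 J + 3 b J^{2}\right) = 9 + 3 J + 3 b J^{2}$)
$Y = 4096$ ($Y = \left(2^{3}\right)^{4} = 8^{4} = 4096$)
$Y - F{\left(3,-2 \right)} \left(-3\right) 12 = 4096 - \left(9 + 3 \cdot 3 + 3 \left(-2\right) 3^{2}\right) \left(-3\right) 12 = 4096 - \left(9 + 9 + 3 \left(-2\right) 9\right) \left(-3\right) 12 = 4096 - \left(9 + 9 - 54\right) \left(-3\right) 12 = 4096 - \left(-36\right) \left(-3\right) 12 = 4096 - 108 \cdot 12 = 4096 - 1296 = 2800$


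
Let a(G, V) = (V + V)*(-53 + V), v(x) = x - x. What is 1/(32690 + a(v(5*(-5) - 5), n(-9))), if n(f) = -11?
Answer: 1/34098 ≈ 2.9327e-5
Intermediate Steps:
v(x) = 0
a(G, V) = 2*V*(-53 + V) (a(G, V) = (2*V)*(-53 + V) = 2*V*(-53 + V))
1/(32690 + a(v(5*(-5) - 5), n(-9))) = 1/(32690 + 2*(-11)*(-53 - 11)) = 1/(32690 + 2*(-11)*(-64)) = 1/(32690 + 1408) = 1/34098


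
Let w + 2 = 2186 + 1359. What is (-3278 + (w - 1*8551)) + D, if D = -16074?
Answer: -24360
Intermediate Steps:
w = 3543 (w = -2 + (2186 + 1359) = -2 + 3545 = 3543)
(-3278 + (w - 1*8551)) + D = (-3278 + (3543 - 1*8551)) - 16074 = (-3278 + (3543 - 8551)) - 16074 = (-3278 - 5008) - 16074 = -8286 - 16074 = -24360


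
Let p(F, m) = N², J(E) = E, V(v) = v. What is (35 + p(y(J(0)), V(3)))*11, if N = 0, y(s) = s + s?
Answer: 385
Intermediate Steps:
y(s) = 2*s
p(F, m) = 0 (p(F, m) = 0² = 0)
(35 + p(y(J(0)), V(3)))*11 = (35 + 0)*11 = 35*11 = 385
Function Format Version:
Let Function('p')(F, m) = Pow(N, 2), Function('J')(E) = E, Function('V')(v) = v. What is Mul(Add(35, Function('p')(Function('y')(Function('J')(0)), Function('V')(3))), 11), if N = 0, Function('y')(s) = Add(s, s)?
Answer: 385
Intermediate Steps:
Function('y')(s) = Mul(2, s)
Function('p')(F, m) = 0 (Function('p')(F, m) = Pow(0, 2) = 0)
Mul(Add(35, Function('p')(Function('y')(Function('J')(0)), Function('V')(3))), 11) = Mul(Add(35, 0), 11) = Mul(35, 11) = 385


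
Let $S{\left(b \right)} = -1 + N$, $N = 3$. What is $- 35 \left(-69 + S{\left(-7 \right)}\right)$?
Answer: $2345$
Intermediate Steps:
$S{\left(b \right)} = 2$ ($S{\left(b \right)} = -1 + 3 = 2$)
$- 35 \left(-69 + S{\left(-7 \right)}\right) = - 35 \left(-69 + 2\right) = \left(-35\right) \left(-67\right) = 2345$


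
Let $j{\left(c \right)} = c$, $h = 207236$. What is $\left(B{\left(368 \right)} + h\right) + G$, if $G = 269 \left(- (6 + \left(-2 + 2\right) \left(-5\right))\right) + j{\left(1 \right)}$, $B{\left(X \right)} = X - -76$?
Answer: $206067$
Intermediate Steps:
$B{\left(X \right)} = 76 + X$ ($B{\left(X \right)} = X + 76 = 76 + X$)
$G = -1613$ ($G = 269 \left(- (6 + \left(-2 + 2\right) \left(-5\right))\right) + 1 = 269 \left(- (6 + 0 \left(-5\right))\right) + 1 = 269 \left(- (6 + 0)\right) + 1 = 269 \left(\left(-1\right) 6\right) + 1 = 269 \left(-6\right) + 1 = -1614 + 1 = -1613$)
$\left(B{\left(368 \right)} + h\right) + G = \left(\left(76 + 368\right) + 207236\right) - 1613 = \left(444 + 207236\right) - 1613 = 207680 - 1613 = 206067$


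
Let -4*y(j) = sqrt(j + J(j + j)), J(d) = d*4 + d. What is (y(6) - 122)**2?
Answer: (488 + sqrt(66))**2/16 ≈ 15384.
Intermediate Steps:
J(d) = 5*d (J(d) = 4*d + d = 5*d)
y(j) = -sqrt(11)*sqrt(j)/4 (y(j) = -sqrt(j + 5*(j + j))/4 = -sqrt(j + 5*(2*j))/4 = -sqrt(j + 10*j)/4 = -sqrt(11)*sqrt(j)/4)
(y(6) - 122)**2 = (-sqrt(11)*sqrt(6)/4 - 122)**2 = (-sqrt(66)/4 - 122)**2 = (-122 - sqrt(66)/4)**2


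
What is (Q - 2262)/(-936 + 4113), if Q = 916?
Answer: -1346/3177 ≈ -0.42367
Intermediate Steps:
(Q - 2262)/(-936 + 4113) = (916 - 2262)/(-936 + 4113) = -1346/3177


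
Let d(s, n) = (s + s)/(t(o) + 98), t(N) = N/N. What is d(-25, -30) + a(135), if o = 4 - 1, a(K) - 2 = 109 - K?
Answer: -2426/99 ≈ -24.505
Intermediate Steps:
a(K) = 111 - K (a(K) = 2 + (109 - K) = 111 - K)
o = 3
t(N) = 1
d(s, n) = 2*s/99 (d(s, n) = (s + s)/(1 + 98) = (2*s)/99 = (2*s)*(1/99) = 2*s/99)
d(-25, -30) + a(135) = (2/99)*(-25) + (111 - 1*135) = -50/99 + (111 - 135) = -50/99 - 24 = -2426/99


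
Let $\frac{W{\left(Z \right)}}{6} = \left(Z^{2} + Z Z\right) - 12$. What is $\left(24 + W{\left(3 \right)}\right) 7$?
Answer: $420$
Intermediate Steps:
$W{\left(Z \right)} = -72 + 12 Z^{2}$ ($W{\left(Z \right)} = 6 \left(\left(Z^{2} + Z Z\right) - 12\right) = 6 \left(\left(Z^{2} + Z^{2}\right) - 12\right) = 6 \left(2 Z^{2} - 12\right) = 6 \left(-12 + 2 Z^{2}\right) = -72 + 12 Z^{2}$)
$\left(24 + W{\left(3 \right)}\right) 7 = \left(24 - \left(72 - 12 \cdot 3^{2}\right)\right) 7 = \left(24 + \left(-72 + 12 \cdot 9\right)\right) 7 = \left(24 + \left(-72 + 108\right)\right) 7 = \left(24 + 36\right) 7 = 60 \cdot 7 = 420$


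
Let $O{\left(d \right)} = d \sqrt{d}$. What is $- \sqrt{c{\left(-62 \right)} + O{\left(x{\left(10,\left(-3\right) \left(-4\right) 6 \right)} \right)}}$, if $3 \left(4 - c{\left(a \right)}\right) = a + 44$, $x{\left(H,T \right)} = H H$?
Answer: $- \sqrt{1010} \approx -31.78$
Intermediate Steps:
$x{\left(H,T \right)} = H^{2}$
$c{\left(a \right)} = - \frac{32}{3} - \frac{a}{3}$ ($c{\left(a \right)} = 4 - \frac{a + 44}{3} = 4 - \frac{44 + a}{3} = 4 - \left(\frac{44}{3} + \frac{a}{3}\right) = - \frac{32}{3} - \frac{a}{3}$)
$O{\left(d \right)} = d^{\frac{3}{2}}$
$- \sqrt{c{\left(-62 \right)} + O{\left(x{\left(10,\left(-3\right) \left(-4\right) 6 \right)} \right)}} = - \sqrt{\left(- \frac{32}{3} - - \frac{62}{3}\right) + \left(10^{2}\right)^{\frac{3}{2}}} = - \sqrt{\left(- \frac{32}{3} + \frac{62}{3}\right) + 100^{\frac{3}{2}}} = - \sqrt{10 + 1000} = - \sqrt{1010}$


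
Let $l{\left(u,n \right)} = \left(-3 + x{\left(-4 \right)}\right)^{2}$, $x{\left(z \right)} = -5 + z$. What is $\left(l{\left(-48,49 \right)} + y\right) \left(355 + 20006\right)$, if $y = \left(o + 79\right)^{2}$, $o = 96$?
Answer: $626487609$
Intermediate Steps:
$y = 30625$ ($y = \left(96 + 79\right)^{2} = 175^{2} = 30625$)
$l{\left(u,n \right)} = 144$ ($l{\left(u,n \right)} = \left(-3 - 9\right)^{2} = \left(-12\right)^{2} = 144$)
$\left(l{\left(-48,49 \right)} + y\right) \left(355 + 20006\right) = \left(144 + 30625\right) \left(355 + 20006\right) = 30769 \cdot 20361 = 626487609$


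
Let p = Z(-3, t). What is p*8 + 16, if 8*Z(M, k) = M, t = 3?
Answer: 13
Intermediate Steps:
Z(M, k) = M/8
p = -3/8 (p = (1/8)*(-3) = -3/8 ≈ -0.37500)
p*8 + 16 = -3/8*8 + 16 = -3 + 16 = 13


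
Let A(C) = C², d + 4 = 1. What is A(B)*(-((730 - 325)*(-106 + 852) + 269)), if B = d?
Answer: -2721591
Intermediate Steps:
d = -3 (d = -4 + 1 = -3)
B = -3
A(B)*(-((730 - 325)*(-106 + 852) + 269)) = (-3)²*(-((730 - 325)*(-106 + 852) + 269)) = 9*(-(405*746 + 269)) = 9*(-(302130 + 269)) = 9*(-1*302399) = 9*(-302399) = -2721591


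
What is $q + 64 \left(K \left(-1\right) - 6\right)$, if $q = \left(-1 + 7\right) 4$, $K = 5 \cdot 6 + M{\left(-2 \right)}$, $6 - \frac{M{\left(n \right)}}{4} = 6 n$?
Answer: $-6888$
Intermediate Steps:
$M{\left(n \right)} = 24 - 24 n$ ($M{\left(n \right)} = 24 - 4 \cdot 6 n = 24 - 24 n$)
$K = 102$ ($K = 5 \cdot 6 + \left(24 - -48\right) = 30 + \left(24 + 48\right) = 30 + 72 = 102$)
$q = 24$ ($q = 6 \cdot 4 = 24$)
$q + 64 \left(K \left(-1\right) - 6\right) = 24 + 64 \left(102 \left(-1\right) - 6\right) = 24 + 64 \left(-102 - 6\right) = 24 + 64 \left(-108\right) = 24 - 6912 = -6888$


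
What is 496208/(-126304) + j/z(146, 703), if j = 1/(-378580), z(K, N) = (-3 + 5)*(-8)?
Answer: -93927208373/23908084160 ≈ -3.9287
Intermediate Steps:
z(K, N) = -16 (z(K, N) = 2*(-8) = -16)
j = -1/378580 ≈ -2.6414e-6
496208/(-126304) + j/z(146, 703) = 496208/(-126304) - 1/378580/(-16) = 496208*(-1/126304) - 1/378580*(-1/16) = -31013/7894 + 1/6057280 = -93927208373/23908084160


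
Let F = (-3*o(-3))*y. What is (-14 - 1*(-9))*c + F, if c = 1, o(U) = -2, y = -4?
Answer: -29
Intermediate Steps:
F = -24 (F = -3*(-2)*(-4) = 6*(-4) = -24)
(-14 - 1*(-9))*c + F = (-14 - 1*(-9))*1 - 24 = (-14 + 9)*1 - 24 = -5*1 - 24 = -5 - 24 = -29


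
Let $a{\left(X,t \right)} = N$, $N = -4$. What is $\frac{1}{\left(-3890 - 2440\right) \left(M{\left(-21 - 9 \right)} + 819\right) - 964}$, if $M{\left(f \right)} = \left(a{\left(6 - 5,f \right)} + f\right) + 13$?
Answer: $- \frac{1}{5052304} \approx -1.9793 \cdot 10^{-7}$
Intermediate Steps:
$a{\left(X,t \right)} = -4$
$M{\left(f \right)} = 9 + f$ ($M{\left(f \right)} = \left(-4 + f\right) + 13 = 9 + f$)
$\frac{1}{\left(-3890 - 2440\right) \left(M{\left(-21 - 9 \right)} + 819\right) - 964} = \frac{1}{\left(-3890 - 2440\right) \left(\left(9 - 30\right) + 819\right) - 964} = \frac{1}{- 6330 \left(\left(9 - 30\right) + 819\right) - 964} = \frac{1}{- 6330 \left(-21 + 819\right) - 964} = \frac{1}{\left(-6330\right) 798 - 964} = \frac{1}{-5051340 - 964} = \frac{1}{-5052304} = - \frac{1}{5052304}$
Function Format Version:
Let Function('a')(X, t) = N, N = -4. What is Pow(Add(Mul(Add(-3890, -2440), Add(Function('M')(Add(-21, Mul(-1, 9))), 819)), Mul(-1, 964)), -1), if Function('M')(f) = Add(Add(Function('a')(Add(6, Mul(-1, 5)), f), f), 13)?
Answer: Rational(-1, 5052304) ≈ -1.9793e-7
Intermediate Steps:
Function('a')(X, t) = -4
Function('M')(f) = Add(9, f) (Function('M')(f) = Add(Add(-4, f), 13) = Add(9, f))
Pow(Add(Mul(Add(-3890, -2440), Add(Function('M')(Add(-21, Mul(-1, 9))), 819)), Mul(-1, 964)), -1) = Pow(Add(Mul(Add(-3890, -2440), Add(Add(9, Add(-21, Mul(-1, 9))), 819)), Mul(-1, 964)), -1) = Pow(Add(Mul(-6330, Add(Add(9, Add(-21, -9)), 819)), -964), -1) = Pow(Add(Mul(-6330, Add(Add(9, -30), 819)), -964), -1) = Pow(Add(Mul(-6330, Add(-21, 819)), -964), -1) = Pow(Add(Mul(-6330, 798), -964), -1) = Pow(Add(-5051340, -964), -1) = Pow(-5052304, -1) = Rational(-1, 5052304)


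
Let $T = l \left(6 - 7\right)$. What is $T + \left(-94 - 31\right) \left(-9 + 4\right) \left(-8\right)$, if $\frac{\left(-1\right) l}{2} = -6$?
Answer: $-5012$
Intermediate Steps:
$l = 12$ ($l = \left(-2\right) \left(-6\right) = 12$)
$T = -12$ ($T = 12 \left(6 - 7\right) = 12 \left(-1\right) = -12$)
$T + \left(-94 - 31\right) \left(-9 + 4\right) \left(-8\right) = -12 + \left(-94 - 31\right) \left(-9 + 4\right) \left(-8\right) = -12 - 125 \left(\left(-5\right) \left(-8\right)\right) = -12 - 5000 = -5012$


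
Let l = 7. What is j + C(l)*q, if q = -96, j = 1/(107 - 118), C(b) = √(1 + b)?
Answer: -1/11 - 192*√2 ≈ -271.62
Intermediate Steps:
j = -1/11 (j = 1/(-11) = -1/11 ≈ -0.090909)
j + C(l)*q = -1/11 + √(1 + 7)*(-96) = -1/11 + √8*(-96) = -1/11 + (2*√2)*(-96) = -1/11 - 192*√2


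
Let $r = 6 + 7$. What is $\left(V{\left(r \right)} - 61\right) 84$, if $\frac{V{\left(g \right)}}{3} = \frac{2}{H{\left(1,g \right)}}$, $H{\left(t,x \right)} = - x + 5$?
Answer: $-5187$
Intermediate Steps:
$H{\left(t,x \right)} = 5 - x$
$r = 13$
$V{\left(g \right)} = \frac{6}{5 - g}$ ($V{\left(g \right)} = 3 \frac{2}{5 - g} = \frac{6}{5 - g}$)
$\left(V{\left(r \right)} - 61\right) 84 = \left(- \frac{6}{-5 + 13} - 61\right) 84 = \left(- \frac{6}{8} - 61\right) 84 = \left(\left(-6\right) \frac{1}{8} - 61\right) 84 = \left(- \frac{3}{4} - 61\right) 84 = \left(- \frac{247}{4}\right) 84 = -5187$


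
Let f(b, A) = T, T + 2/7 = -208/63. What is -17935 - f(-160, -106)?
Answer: -1129679/63 ≈ -17931.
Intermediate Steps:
T = -226/63 (T = -2/7 - 208/63 = -226/63 ≈ -3.5873)
f(b, A) = -226/63
-17935 - f(-160, -106) = -17935 - 1*(-226/63) = -17935 + 226/63 = -1129679/63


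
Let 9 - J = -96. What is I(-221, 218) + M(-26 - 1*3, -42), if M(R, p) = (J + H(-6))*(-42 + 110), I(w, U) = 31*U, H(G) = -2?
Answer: 13762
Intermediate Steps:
J = 105 (J = 9 - 1*(-96) = 9 + 96 = 105)
M(R, p) = 7004 (M(R, p) = (105 - 2)*(-42 + 110) = 103*68 = 7004)
I(-221, 218) + M(-26 - 1*3, -42) = 31*218 + 7004 = 6758 + 7004 = 13762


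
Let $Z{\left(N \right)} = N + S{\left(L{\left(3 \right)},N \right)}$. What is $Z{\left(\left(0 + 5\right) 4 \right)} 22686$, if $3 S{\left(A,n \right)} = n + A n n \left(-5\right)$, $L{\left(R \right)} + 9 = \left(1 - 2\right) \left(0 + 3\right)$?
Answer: $182092960$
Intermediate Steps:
$L{\left(R \right)} = -12$ ($L{\left(R \right)} = -9 + \left(1 - 2\right) \left(0 + 3\right) = -9 - 3 = -12$)
$S{\left(A,n \right)} = \frac{n}{3} - \frac{5 A n^{2}}{3}$ ($S{\left(A,n \right)} = \frac{n + A n n \left(-5\right)}{3} = \frac{n + A n^{2} \left(-5\right)}{3} = \frac{n - 5 A n^{2}}{3} = \frac{n}{3} - \frac{5 A n^{2}}{3}$)
$Z{\left(N \right)} = N + \frac{N \left(1 + 60 N\right)}{3}$ ($Z{\left(N \right)} = N + \frac{N \left(1 - - 60 N\right)}{3} = N + \frac{N \left(1 + 60 N\right)}{3}$)
$Z{\left(\left(0 + 5\right) 4 \right)} 22686 = \frac{4 \left(0 + 5\right) 4 \left(1 + 15 \left(0 + 5\right) 4\right)}{3} \cdot 22686 = \frac{4 \cdot 5 \cdot 4 \left(1 + 15 \cdot 5 \cdot 4\right)}{3} \cdot 22686 = \frac{4}{3} \cdot 20 \left(1 + 15 \cdot 20\right) 22686 = \frac{4}{3} \cdot 20 \left(1 + 300\right) 22686 = \frac{4}{3} \cdot 20 \cdot 301 \cdot 22686 = \frac{24080}{3} \cdot 22686 = 182092960$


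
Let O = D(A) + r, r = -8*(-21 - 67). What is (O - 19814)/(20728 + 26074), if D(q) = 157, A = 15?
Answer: -18953/46802 ≈ -0.40496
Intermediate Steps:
r = 704 (r = -8*(-88) = 704)
O = 861 (O = 157 + 704 = 861)
(O - 19814)/(20728 + 26074) = (861 - 19814)/(20728 + 26074) = -18953/46802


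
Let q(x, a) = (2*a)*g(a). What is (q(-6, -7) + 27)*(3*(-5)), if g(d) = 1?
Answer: -195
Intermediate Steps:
q(x, a) = 2*a (q(x, a) = (2*a)*1 = 2*a)
(q(-6, -7) + 27)*(3*(-5)) = (2*(-7) + 27)*(3*(-5)) = (-14 + 27)*(-15) = 13*(-15) = -195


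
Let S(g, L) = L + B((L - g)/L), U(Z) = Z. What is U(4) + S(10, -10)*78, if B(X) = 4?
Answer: -464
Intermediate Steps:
S(g, L) = 4 + L (S(g, L) = L + 4 = 4 + L)
U(4) + S(10, -10)*78 = 4 + (4 - 10)*78 = 4 - 6*78 = 4 - 468 = -464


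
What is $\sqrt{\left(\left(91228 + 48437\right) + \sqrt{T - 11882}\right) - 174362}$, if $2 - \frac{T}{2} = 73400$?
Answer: $\sqrt{-34697 + i \sqrt{158678}} \approx 1.069 + 186.27 i$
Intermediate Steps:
$T = -146796$ ($T = 4 - 146800 = -146796$)
$\sqrt{\left(\left(91228 + 48437\right) + \sqrt{T - 11882}\right) - 174362} = \sqrt{\left(\left(91228 + 48437\right) + \sqrt{-146796 - 11882}\right) - 174362} = \sqrt{\left(139665 + \sqrt{-158678}\right) - 174362} = \sqrt{\left(139665 + i \sqrt{158678}\right) - 174362} = \sqrt{-34697 + i \sqrt{158678}}$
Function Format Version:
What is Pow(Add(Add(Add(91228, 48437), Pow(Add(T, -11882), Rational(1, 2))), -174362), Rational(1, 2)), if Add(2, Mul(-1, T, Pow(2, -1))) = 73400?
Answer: Pow(Add(-34697, Mul(I, Pow(158678, Rational(1, 2)))), Rational(1, 2)) ≈ Add(1.069, Mul(186.27, I))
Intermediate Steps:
T = -146796 (T = Add(4, Mul(-2, 73400)) = Add(4, -146800) = -146796)
Pow(Add(Add(Add(91228, 48437), Pow(Add(T, -11882), Rational(1, 2))), -174362), Rational(1, 2)) = Pow(Add(Add(Add(91228, 48437), Pow(Add(-146796, -11882), Rational(1, 2))), -174362), Rational(1, 2)) = Pow(Add(Add(139665, Pow(-158678, Rational(1, 2))), -174362), Rational(1, 2)) = Pow(Add(Add(139665, Mul(I, Pow(158678, Rational(1, 2)))), -174362), Rational(1, 2)) = Pow(Add(-34697, Mul(I, Pow(158678, Rational(1, 2)))), Rational(1, 2))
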